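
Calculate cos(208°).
cos(208°) = -0.8829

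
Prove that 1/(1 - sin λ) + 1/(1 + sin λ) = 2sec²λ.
LHS = [(1 + sin λ) + (1 - sin λ)] / [(1 - sin λ)(1 + sin λ)] = 2/(1 - sin²λ) = 2/cos²λ = 2sec²λ = RHS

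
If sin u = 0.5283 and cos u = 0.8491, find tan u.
tan u = sin u / cos u = 0.6222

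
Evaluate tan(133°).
tan(133°) = -1.072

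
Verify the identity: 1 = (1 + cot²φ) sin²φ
RHS = csc²φ · sin²φ = (1/sin²φ) · sin²φ = 1 = LHS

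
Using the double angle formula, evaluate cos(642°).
cos(642°) = cos²321° - sin²321° = 0.2079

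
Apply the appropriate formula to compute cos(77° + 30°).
cos(77° + 30°) = cos 77° cos 30° - sin 77° sin 30° = -0.2924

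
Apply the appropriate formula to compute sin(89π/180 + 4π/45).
sin(89π/180 + 4π/45) = sin 89π/180 cos 4π/45 + cos 89π/180 sin 4π/45 = (√6+√2)/4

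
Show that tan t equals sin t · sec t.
RHS = sin t · (1/cos t) = sin t/cos t = tan t = LHS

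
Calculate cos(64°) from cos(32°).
cos(64°) = cos²32° - sin²32° = 0.4384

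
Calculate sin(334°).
sin(334°) = -0.4384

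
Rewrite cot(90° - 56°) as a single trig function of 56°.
cot(90° - 56°) = tan(56°)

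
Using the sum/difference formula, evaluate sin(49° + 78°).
sin(49° + 78°) = sin 49° cos 78° + cos 49° sin 78° = 0.7986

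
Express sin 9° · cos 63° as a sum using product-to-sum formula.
sin 9° cos 63° = (1/2)[sin(9°+63°) + sin(9°-63°)]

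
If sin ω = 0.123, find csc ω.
csc ω = 1/sin ω = 8.13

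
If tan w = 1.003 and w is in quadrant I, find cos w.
cos w = 0.706 (using tan²w + 1 = sec²w)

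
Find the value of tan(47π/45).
tan(47π/45) = 0.1405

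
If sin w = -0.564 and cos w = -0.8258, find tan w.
tan w = sin w / cos w = 0.683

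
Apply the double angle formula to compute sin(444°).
sin(444°) = 2 sin 222° cos 222° = 0.9945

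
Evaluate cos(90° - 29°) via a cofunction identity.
cos(90° - 29°) = sin(29°) = 0.4848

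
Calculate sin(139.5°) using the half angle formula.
sin(139.5°) = √((1 - cos 279°)/2) = 0.6494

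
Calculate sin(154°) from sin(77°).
sin(154°) = 2 sin 77° cos 77° = 0.4384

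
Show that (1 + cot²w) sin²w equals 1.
LHS = csc²w · sin²w = (1/sin²w) · sin²w = 1 = RHS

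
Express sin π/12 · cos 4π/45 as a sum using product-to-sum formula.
sin π/12 cos 4π/45 = (1/2)[sin(π/12+4π/45) + sin(π/12-4π/45)]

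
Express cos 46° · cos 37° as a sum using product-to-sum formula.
cos 46° cos 37° = (1/2)[cos(46°-37°) + cos(46°+37°)]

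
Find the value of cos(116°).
cos(116°) = -0.4384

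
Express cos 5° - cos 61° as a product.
cos 5° - cos 61° = -2 sin(33°) sin(-28°)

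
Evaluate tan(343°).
tan(343°) = -0.3057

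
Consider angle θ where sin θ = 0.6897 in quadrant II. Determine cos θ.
cos θ = ±√(1 - sin²θ) = -0.7241 (negative in QII)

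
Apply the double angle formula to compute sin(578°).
sin(578°) = 2 sin 289° cos 289° = -0.6157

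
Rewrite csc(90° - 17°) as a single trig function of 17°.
csc(90° - 17°) = sec(17°)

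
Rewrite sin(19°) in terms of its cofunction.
sin(19°) = cos(90° - 19°) = cos(71°)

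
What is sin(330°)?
sin(330°) = -1/2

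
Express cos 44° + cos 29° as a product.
cos 44° + cos 29° = 2 cos(36.5°) cos(7.5°)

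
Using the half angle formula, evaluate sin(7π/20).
sin(7π/20) = √((1 - cos 7π/10)/2) = 0.891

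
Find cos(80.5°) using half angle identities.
cos(80.5°) = √((1 + cos 161°)/2) = 0.165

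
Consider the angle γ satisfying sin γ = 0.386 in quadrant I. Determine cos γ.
cos γ = √(1 - sin²γ) = 0.9225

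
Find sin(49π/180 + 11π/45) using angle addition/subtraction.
sin(49π/180 + 11π/45) = sin 49π/180 cos 11π/45 + cos 49π/180 sin 11π/45 = 0.9986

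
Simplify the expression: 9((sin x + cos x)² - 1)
9((sin x + cos x)² - 1) = 9(sin(2x)) (using Pythagorean + double angle)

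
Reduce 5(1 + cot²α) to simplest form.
5(1 + cot²α) = 5(csc²α) (using Pythagorean identity)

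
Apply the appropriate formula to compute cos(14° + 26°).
cos(14° + 26°) = cos 14° cos 26° - sin 14° sin 26° = 0.766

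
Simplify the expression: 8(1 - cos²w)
8(1 - cos²w) = 8(sin²w) (using Pythagorean identity)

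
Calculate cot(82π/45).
cot(82π/45) = -1.6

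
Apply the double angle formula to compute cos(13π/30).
cos(13π/30) = cos²13π/60 - sin²13π/60 = 0.2079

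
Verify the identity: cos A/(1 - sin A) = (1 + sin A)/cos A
RHS = (1 + sin A)(1 - sin A) / (cos A(1 - sin A)) = (1 - sin²A) / (cos A(1 - sin A)) = cos²A / (cos A(1 - sin A)) = cos A/(1 - sin A) = LHS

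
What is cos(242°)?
cos(242°) = -0.4695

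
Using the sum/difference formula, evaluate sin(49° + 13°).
sin(49° + 13°) = sin 49° cos 13° + cos 49° sin 13° = 0.8829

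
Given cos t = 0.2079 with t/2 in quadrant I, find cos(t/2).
cos(t/2) = ±√((1 + cos t)/2); positive since t/2 ∈ QI, so cos(t/2) = 0.7771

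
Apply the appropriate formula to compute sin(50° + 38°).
sin(50° + 38°) = sin 50° cos 38° + cos 50° sin 38° = 0.9994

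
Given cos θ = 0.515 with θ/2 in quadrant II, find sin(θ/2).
sin(θ/2) = ±√((1 - cos θ)/2); positive since θ/2 ∈ QII, so sin(θ/2) = 0.4924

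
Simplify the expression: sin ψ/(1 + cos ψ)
sin ψ/(1 + cos ψ) = tan(ψ/2) (using Half angle)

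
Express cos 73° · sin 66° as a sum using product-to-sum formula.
cos 73° sin 66° = (1/2)[sin(73°+66°) - sin(73°-66°)]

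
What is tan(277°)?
tan(277°) = -8.144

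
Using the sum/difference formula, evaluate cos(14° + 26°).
cos(14° + 26°) = cos 14° cos 26° - sin 14° sin 26° = 0.766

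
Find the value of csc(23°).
csc(23°) = 2.559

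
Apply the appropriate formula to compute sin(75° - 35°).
sin(75° - 35°) = sin 75° cos 35° - cos 75° sin 35° = 0.6428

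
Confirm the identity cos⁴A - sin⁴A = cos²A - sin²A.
LHS = (cos²A - sin²A)(cos²A + sin²A) = (cos²A - sin²A) · 1 = cos²A - sin²A = RHS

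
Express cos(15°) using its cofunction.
cos(15°) = sin(90° - 15°) = sin(75°)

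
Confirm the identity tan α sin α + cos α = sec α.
LHS = sin²α/cos α + cos α = (sin²α + cos²α)/cos α = 1/cos α = sec α = RHS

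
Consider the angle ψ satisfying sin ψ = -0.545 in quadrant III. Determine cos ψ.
cos ψ = ±√(1 - sin²ψ) = -0.8384 (negative in QIII)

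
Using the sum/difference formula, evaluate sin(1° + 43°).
sin(1° + 43°) = sin 1° cos 43° + cos 1° sin 43° = 0.6947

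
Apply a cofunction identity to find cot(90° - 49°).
cot(90° - 49°) = tan(49°) = 1.15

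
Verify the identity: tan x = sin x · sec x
RHS = sin x · (1/cos x) = sin x/cos x = tan x = LHS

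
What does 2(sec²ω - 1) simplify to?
2(sec²ω - 1) = 2(tan²ω) (using Pythagorean identity)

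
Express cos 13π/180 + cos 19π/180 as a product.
cos 13π/180 + cos 19π/180 = 2 cos(4π/45) cos(-π/60)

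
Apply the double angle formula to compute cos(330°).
cos(330°) = cos²165° - sin²165° = √3/2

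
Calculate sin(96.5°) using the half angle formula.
sin(96.5°) = √((1 - cos 193°)/2) = 0.9936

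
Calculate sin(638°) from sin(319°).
sin(638°) = 2 sin 319° cos 319° = -0.9903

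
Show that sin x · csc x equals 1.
LHS = sin x · (1/sin x) = 1 = RHS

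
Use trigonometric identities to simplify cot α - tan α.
cot α - tan α = 2 cot(2α) (using Double angle)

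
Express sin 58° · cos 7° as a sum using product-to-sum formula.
sin 58° cos 7° = (1/2)[sin(58°+7°) + sin(58°-7°)]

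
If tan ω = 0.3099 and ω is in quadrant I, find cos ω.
cos ω = 0.9552 (using tan²ω + 1 = sec²ω)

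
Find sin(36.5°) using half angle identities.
sin(36.5°) = √((1 - cos 73°)/2) = 0.5948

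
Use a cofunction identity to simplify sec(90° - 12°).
sec(90° - 12°) = csc(12°)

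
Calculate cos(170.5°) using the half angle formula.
cos(170.5°) = -√((1 + cos 341°)/2) = -0.9863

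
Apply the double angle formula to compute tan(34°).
tan(34°) = 2 tan 17° / (1 - tan²17°) = 0.6745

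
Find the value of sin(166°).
sin(166°) = 0.2419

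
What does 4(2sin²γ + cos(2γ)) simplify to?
4(2sin²γ + cos(2γ)) = 4 (using Double angle)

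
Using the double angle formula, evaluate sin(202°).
sin(202°) = 2 sin 101° cos 101° = -0.3746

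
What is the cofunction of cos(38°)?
cos(38°) = sin(90° - 38°) = sin(52°)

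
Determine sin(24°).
sin(24°) = 0.4067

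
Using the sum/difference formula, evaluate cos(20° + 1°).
cos(20° + 1°) = cos 20° cos 1° - sin 20° sin 1° = 0.9336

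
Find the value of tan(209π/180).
tan(209π/180) = 0.5543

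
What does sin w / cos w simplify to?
sin w / cos w = tan w (using Quotient identity)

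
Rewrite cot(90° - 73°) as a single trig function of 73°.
cot(90° - 73°) = tan(73°)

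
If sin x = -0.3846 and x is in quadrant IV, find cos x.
cos x = 0.9231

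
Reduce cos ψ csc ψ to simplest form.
cos ψ csc ψ = cot ψ (using Reciprocal + quotient)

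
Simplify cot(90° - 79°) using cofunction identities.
cot(90° - 79°) = tan(79°)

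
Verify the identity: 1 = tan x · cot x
RHS = (sin x/cos x) · (cos x/sin x) = 1 = LHS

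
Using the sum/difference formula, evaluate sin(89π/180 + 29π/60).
sin(89π/180 + 29π/60) = sin 89π/180 cos 29π/60 + cos 89π/180 sin 29π/60 = 0.06976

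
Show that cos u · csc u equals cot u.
LHS = cos u · (1/sin u) = cos u/sin u = cot u = RHS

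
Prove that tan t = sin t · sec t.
RHS = sin t · (1/cos t) = sin t/cos t = tan t = LHS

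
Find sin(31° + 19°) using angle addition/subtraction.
sin(31° + 19°) = sin 31° cos 19° + cos 31° sin 19° = 0.766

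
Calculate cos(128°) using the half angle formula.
cos(128°) = -√((1 + cos 256°)/2) = -0.6157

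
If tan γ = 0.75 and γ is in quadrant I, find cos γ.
cos γ = 0.8 (using tan²γ + 1 = sec²γ)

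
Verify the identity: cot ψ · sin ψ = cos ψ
LHS = (cos ψ/sin ψ) · sin ψ = cos ψ = RHS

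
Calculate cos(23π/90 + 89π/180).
cos(23π/90 + 89π/180) = cos 23π/90 cos 89π/180 - sin 23π/90 sin 89π/180 = -√2/2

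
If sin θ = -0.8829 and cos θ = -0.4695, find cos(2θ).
cos(2θ) = cos²θ - sin²θ = -0.5591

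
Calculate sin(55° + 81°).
sin(55° + 81°) = sin 55° cos 81° + cos 55° sin 81° = 0.6947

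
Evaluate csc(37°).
csc(37°) = 1.662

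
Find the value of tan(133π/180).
tan(133π/180) = -1.072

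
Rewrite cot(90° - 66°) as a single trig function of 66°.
cot(90° - 66°) = tan(66°)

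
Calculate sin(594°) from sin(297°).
sin(594°) = 2 sin 297° cos 297° = -0.809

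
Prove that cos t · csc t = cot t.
LHS = cos t · (1/sin t) = cos t/sin t = cot t = RHS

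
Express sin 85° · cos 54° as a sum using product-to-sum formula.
sin 85° cos 54° = (1/2)[sin(85°+54°) + sin(85°-54°)]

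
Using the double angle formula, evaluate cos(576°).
cos(576°) = cos²288° - sin²288° = -0.809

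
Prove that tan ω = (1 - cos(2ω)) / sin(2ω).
RHS = 2sin²ω / (2 sin ω cos ω) = sin ω/cos ω = tan ω = LHS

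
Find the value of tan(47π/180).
tan(47π/180) = 1.072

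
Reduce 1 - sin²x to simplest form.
1 - sin²x = cos²x (using Pythagorean identity)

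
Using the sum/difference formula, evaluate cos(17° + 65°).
cos(17° + 65°) = cos 17° cos 65° - sin 17° sin 65° = 0.1392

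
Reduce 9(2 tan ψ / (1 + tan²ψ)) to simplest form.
9(2 tan ψ / (1 + tan²ψ)) = 9(sin(2ψ)) (using Double angle)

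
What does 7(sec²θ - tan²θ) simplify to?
7(sec²θ - tan²θ) = 7 (using Pythagorean identity)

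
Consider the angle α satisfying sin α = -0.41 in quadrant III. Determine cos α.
cos α = ±√(1 - sin²α) = -0.9121 (negative in QIII)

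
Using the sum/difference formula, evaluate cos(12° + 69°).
cos(12° + 69°) = cos 12° cos 69° - sin 12° sin 69° = 0.1564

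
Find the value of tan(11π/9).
tan(11π/9) = 0.8391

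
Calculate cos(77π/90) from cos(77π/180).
cos(77π/90) = 1 - 2sin²77π/180 = -0.8988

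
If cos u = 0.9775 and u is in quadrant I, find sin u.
sin u = 0.2109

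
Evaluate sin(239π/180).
sin(239π/180) = -0.8572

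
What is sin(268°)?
sin(268°) = -0.9994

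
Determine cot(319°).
cot(319°) = -1.15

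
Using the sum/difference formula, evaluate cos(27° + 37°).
cos(27° + 37°) = cos 27° cos 37° - sin 27° sin 37° = 0.4384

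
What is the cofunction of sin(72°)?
sin(72°) = cos(90° - 72°) = cos(18°)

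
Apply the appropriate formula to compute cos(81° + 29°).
cos(81° + 29°) = cos 81° cos 29° - sin 81° sin 29° = -0.342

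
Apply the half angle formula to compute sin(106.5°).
sin(106.5°) = √((1 - cos 213°)/2) = 0.9588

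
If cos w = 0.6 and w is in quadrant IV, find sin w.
sin w = -0.8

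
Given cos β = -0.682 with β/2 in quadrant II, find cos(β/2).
cos(β/2) = ±√((1 + cos β)/2); negative since β/2 ∈ QII, so cos(β/2) = -0.3987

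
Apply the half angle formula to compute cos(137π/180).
cos(137π/180) = -√((1 + cos 137π/90)/2) = -0.7314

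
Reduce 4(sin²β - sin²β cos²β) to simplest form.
4(sin²β - sin²β cos²β) = 4(sin⁴β) (using Factoring)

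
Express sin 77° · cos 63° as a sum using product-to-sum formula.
sin 77° cos 63° = (1/2)[sin(77°+63°) + sin(77°-63°)]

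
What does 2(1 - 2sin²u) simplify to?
2(1 - 2sin²u) = 2(cos(2u)) (using Double angle)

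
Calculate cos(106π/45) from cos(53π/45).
cos(106π/45) = cos²53π/45 - sin²53π/45 = 0.4384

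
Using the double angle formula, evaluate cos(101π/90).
cos(101π/90) = cos²101π/180 - sin²101π/180 = -0.9272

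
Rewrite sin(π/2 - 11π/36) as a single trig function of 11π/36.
sin(π/2 - 11π/36) = cos(11π/36)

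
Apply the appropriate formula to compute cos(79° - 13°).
cos(79° - 13°) = cos 79° cos 13° + sin 79° sin 13° = 0.4067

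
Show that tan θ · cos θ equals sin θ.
LHS = (sin θ/cos θ) · cos θ = sin θ = RHS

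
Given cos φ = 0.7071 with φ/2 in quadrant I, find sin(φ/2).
sin(φ/2) = ±√((1 - cos φ)/2); positive since φ/2 ∈ QI, so sin(φ/2) = 0.3827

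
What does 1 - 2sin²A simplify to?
1 - 2sin²A = cos(2A) (using Double angle)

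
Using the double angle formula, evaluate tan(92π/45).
tan(92π/45) = 2 tan 46π/45 / (1 - tan²46π/45) = 0.1405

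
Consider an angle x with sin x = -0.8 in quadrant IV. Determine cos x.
cos x = √(1 - sin²x) = 0.6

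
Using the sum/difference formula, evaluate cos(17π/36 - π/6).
cos(17π/36 - π/6) = cos 17π/36 cos π/6 + sin 17π/36 sin π/6 = 0.5736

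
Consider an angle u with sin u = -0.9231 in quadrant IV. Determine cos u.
cos u = √(1 - sin²u) = 0.3846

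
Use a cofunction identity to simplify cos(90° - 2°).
cos(90° - 2°) = sin(2°)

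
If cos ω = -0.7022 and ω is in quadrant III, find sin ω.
sin ω = -0.712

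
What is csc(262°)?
csc(262°) = -1.01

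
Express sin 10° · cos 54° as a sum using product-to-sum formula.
sin 10° cos 54° = (1/2)[sin(10°+54°) + sin(10°-54°)]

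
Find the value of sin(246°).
sin(246°) = -0.9135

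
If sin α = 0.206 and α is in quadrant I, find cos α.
cos α = 0.9786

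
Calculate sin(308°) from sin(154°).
sin(308°) = 2 sin 154° cos 154° = -0.788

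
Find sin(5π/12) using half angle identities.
sin(5π/12) = √((1 - cos 5π/6)/2) = (√6+√2)/4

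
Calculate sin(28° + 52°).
sin(28° + 52°) = sin 28° cos 52° + cos 28° sin 52° = 0.9848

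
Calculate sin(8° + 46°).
sin(8° + 46°) = sin 8° cos 46° + cos 8° sin 46° = 0.809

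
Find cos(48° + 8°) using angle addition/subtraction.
cos(48° + 8°) = cos 48° cos 8° - sin 48° sin 8° = 0.5592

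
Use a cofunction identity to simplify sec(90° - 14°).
sec(90° - 14°) = csc(14°)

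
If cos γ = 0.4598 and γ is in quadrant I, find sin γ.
sin γ = 0.888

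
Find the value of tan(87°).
tan(87°) = 19.08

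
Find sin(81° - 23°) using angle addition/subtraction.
sin(81° - 23°) = sin 81° cos 23° - cos 81° sin 23° = 0.848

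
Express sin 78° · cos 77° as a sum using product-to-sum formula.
sin 78° cos 77° = (1/2)[sin(78°+77°) + sin(78°-77°)]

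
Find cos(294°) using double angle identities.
cos(294°) = cos²147° - sin²147° = 0.4067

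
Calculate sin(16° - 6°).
sin(16° - 6°) = sin 16° cos 6° - cos 16° sin 6° = 0.1736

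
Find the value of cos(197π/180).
cos(197π/180) = -0.9563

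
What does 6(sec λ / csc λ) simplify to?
6(sec λ / csc λ) = 6(tan λ) (using Reciprocal identities)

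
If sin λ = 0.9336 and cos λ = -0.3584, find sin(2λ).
sin(2λ) = 2 sin λ cos λ = -0.6692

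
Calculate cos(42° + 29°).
cos(42° + 29°) = cos 42° cos 29° - sin 42° sin 29° = 0.3256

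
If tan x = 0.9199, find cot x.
cot x = 1/tan x = 1.087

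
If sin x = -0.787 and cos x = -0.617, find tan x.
tan x = sin x / cos x = 1.276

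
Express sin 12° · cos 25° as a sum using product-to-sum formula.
sin 12° cos 25° = (1/2)[sin(12°+25°) + sin(12°-25°)]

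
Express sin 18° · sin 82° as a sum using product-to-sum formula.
sin 18° sin 82° = (1/2)[cos(18°-82°) - cos(18°+82°)]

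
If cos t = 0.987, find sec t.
sec t = 1/cos t = 1.013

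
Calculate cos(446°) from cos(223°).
cos(446°) = cos²223° - sin²223° = 0.06976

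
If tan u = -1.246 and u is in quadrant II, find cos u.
cos u = -0.6259 (using tan²u + 1 = sec²u)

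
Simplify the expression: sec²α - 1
sec²α - 1 = tan²α (using Pythagorean identity)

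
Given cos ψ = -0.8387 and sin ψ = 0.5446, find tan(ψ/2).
tan(ψ/2) = sin ψ / (1 + cos ψ) = 3.376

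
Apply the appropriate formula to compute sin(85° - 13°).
sin(85° - 13°) = sin 85° cos 13° - cos 85° sin 13° = 0.9511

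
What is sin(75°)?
sin(75°) = (√6+√2)/4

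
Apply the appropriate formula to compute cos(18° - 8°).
cos(18° - 8°) = cos 18° cos 8° + sin 18° sin 8° = 0.9848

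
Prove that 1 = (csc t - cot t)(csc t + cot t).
RHS = csc²t - cot²t = (1 + cot²t) - cot²t = 1 = LHS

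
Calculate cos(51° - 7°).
cos(51° - 7°) = cos 51° cos 7° + sin 51° sin 7° = 0.7193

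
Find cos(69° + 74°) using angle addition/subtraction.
cos(69° + 74°) = cos 69° cos 74° - sin 69° sin 74° = -0.7986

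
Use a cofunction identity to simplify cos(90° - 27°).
cos(90° - 27°) = sin(27°)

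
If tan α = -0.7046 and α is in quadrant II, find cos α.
cos α = -0.8175 (using tan²α + 1 = sec²α)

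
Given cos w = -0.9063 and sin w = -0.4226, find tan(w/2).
tan(w/2) = sin w / (1 + cos w) = -4.51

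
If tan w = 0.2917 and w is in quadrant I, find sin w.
sin w = 0.28 (using tan²w + 1 = sec²w)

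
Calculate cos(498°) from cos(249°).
cos(498°) = cos²249° - sin²249° = -0.7431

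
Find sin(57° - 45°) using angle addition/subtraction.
sin(57° - 45°) = sin 57° cos 45° - cos 57° sin 45° = 0.2079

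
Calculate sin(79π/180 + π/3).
sin(79π/180 + π/3) = sin 79π/180 cos π/3 + cos 79π/180 sin π/3 = 0.6561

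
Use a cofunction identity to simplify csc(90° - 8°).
csc(90° - 8°) = sec(8°)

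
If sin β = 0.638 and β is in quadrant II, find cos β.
cos β = -0.77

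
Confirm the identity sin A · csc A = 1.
LHS = sin A · (1/sin A) = 1 = RHS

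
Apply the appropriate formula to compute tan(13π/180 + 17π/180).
tan(13π/180 + 17π/180) = (tan 13π/180 + tan 17π/180)/(1 - tan 13π/180 tan 17π/180) = √3/3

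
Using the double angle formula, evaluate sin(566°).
sin(566°) = 2 sin 283° cos 283° = -0.4384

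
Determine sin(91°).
sin(91°) = 0.9998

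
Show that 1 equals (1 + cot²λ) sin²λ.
RHS = csc²λ · sin²λ = (1/sin²λ) · sin²λ = 1 = LHS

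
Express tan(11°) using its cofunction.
tan(11°) = cot(90° - 11°) = cot(79°)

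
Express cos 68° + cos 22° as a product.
cos 68° + cos 22° = 2 cos(45°) cos(23°)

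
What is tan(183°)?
tan(183°) = 0.05241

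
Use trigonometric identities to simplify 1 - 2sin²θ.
1 - 2sin²θ = cos(2θ) (using Double angle)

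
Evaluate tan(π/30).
tan(π/30) = 0.1051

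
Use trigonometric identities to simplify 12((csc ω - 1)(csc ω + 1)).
12((csc ω - 1)(csc ω + 1)) = 12(cot²ω) (using Diff. of squares)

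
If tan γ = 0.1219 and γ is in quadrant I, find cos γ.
cos γ = 0.9927 (using tan²γ + 1 = sec²γ)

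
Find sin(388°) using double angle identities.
sin(388°) = 2 sin 194° cos 194° = 0.4695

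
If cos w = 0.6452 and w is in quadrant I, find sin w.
sin w = 0.764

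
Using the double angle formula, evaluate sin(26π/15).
sin(26π/15) = 2 sin 13π/15 cos 13π/15 = -0.7431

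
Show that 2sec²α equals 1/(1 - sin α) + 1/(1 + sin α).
RHS = [(1 + sin α) + (1 - sin α)] / [(1 - sin α)(1 + sin α)] = 2/(1 - sin²α) = 2/cos²α = 2sec²α = LHS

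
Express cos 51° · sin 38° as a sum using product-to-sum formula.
cos 51° sin 38° = (1/2)[sin(51°+38°) - sin(51°-38°)]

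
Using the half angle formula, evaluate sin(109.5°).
sin(109.5°) = √((1 - cos 219°)/2) = 0.9426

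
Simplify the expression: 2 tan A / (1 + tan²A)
2 tan A / (1 + tan²A) = sin(2A) (using Double angle)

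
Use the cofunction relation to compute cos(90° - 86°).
cos(90° - 86°) = sin(86°) = 0.9976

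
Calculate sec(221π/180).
sec(221π/180) = -1.325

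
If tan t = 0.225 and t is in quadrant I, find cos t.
cos t = 0.9756 (using tan²t + 1 = sec²t)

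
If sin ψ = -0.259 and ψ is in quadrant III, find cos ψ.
cos ψ = -0.9659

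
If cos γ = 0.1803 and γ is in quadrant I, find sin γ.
sin γ = 0.9836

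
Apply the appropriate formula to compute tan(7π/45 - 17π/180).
tan(7π/45 - 17π/180) = (tan 7π/45 - tan 17π/180)/(1 + tan 7π/45 tan 17π/180) = 0.1944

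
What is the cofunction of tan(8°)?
tan(8°) = cot(90° - 8°) = cot(82°)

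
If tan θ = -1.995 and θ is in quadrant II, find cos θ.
cos θ = -0.4481 (using tan²θ + 1 = sec²θ)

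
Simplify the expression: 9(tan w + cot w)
9(tan w + cot w) = 9(sec w csc w) (using Quotient identities)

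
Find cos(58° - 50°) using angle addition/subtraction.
cos(58° - 50°) = cos 58° cos 50° + sin 58° sin 50° = 0.9903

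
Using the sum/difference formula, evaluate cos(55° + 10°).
cos(55° + 10°) = cos 55° cos 10° - sin 55° sin 10° = 0.4226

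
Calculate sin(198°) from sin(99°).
sin(198°) = 2 sin 99° cos 99° = -0.309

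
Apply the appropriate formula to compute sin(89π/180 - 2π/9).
sin(89π/180 - 2π/9) = sin 89π/180 cos 2π/9 - cos 89π/180 sin 2π/9 = 0.7547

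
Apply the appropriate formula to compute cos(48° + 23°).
cos(48° + 23°) = cos 48° cos 23° - sin 48° sin 23° = 0.3256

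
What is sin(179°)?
sin(179°) = 0.01745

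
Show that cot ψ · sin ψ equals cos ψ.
LHS = (cos ψ/sin ψ) · sin ψ = cos ψ = RHS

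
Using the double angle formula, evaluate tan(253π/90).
tan(253π/90) = 2 tan 253π/180 / (1 - tan²253π/180) = -0.6745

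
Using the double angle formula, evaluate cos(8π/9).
cos(8π/9) = cos²4π/9 - sin²4π/9 = -0.9397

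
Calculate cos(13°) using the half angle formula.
cos(13°) = √((1 + cos 26°)/2) = 0.9744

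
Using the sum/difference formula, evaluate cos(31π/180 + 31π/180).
cos(31π/180 + 31π/180) = cos 31π/180 cos 31π/180 - sin 31π/180 sin 31π/180 = 0.4695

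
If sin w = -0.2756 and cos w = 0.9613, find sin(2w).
sin(2w) = 2 sin w cos w = -0.5299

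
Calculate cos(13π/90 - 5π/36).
cos(13π/90 - 5π/36) = cos 13π/90 cos 5π/36 + sin 13π/90 sin 5π/36 = 0.9998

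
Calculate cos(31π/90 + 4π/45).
cos(31π/90 + 4π/45) = cos 31π/90 cos 4π/45 - sin 31π/90 sin 4π/45 = 0.2079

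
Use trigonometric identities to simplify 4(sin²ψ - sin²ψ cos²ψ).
4(sin²ψ - sin²ψ cos²ψ) = 4(sin⁴ψ) (using Factoring)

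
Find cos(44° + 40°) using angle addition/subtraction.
cos(44° + 40°) = cos 44° cos 40° - sin 44° sin 40° = 0.1045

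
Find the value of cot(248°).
cot(248°) = 0.404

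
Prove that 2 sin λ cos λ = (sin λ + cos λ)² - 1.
RHS = sin²λ + 2 sin λ cos λ + cos²λ - 1 = (sin²λ + cos²λ) + 2 sin λ cos λ - 1 = 1 + 2 sin λ cos λ - 1 = 2 sin λ cos λ = LHS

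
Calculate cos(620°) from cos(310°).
cos(620°) = cos²310° - sin²310° = -0.1736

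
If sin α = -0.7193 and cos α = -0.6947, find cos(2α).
cos(2α) = cos²α - sin²α = -0.03478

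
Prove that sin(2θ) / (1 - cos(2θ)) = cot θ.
LHS = 2 sin θ cos θ / (2sin²θ) = cos θ/sin θ = cot θ = RHS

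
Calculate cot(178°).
cot(178°) = -28.64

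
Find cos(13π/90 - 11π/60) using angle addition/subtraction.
cos(13π/90 - 11π/60) = cos 13π/90 cos 11π/60 + sin 13π/90 sin 11π/60 = 0.9925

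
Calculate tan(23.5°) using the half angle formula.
tan(23.5°) = sin 47° / (1 + cos 47°) = 0.4348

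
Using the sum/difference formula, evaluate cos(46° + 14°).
cos(46° + 14°) = cos 46° cos 14° - sin 46° sin 14° = 1/2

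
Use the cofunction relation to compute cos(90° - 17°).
cos(90° - 17°) = sin(17°) = 0.2924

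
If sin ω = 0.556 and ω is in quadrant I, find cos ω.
cos ω = 0.8312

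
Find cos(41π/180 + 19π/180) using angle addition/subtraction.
cos(41π/180 + 19π/180) = cos 41π/180 cos 19π/180 - sin 41π/180 sin 19π/180 = 1/2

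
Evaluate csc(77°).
csc(77°) = 1.026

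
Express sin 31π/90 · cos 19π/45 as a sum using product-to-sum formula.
sin 31π/90 cos 19π/45 = (1/2)[sin(31π/90+19π/45) + sin(31π/90-19π/45)]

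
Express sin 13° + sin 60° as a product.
sin 13° + sin 60° = 2 sin(36.5°) cos(-23.5°)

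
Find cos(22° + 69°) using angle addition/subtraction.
cos(22° + 69°) = cos 22° cos 69° - sin 22° sin 69° = -0.01745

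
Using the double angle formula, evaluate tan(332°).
tan(332°) = 2 tan 166° / (1 - tan²166°) = -0.5317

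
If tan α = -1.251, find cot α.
cot α = 1/tan α = -0.7994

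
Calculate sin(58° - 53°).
sin(58° - 53°) = sin 58° cos 53° - cos 58° sin 53° = 0.08716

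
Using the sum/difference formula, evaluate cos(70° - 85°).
cos(70° - 85°) = cos 70° cos 85° + sin 70° sin 85° = (√6+√2)/4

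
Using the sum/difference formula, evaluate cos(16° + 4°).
cos(16° + 4°) = cos 16° cos 4° - sin 16° sin 4° = 0.9397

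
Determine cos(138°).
cos(138°) = -0.7431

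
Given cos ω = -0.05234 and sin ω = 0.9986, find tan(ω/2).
tan(ω/2) = sin ω / (1 + cos ω) = 1.054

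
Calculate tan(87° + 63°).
tan(87° + 63°) = (tan 87° + tan 63°)/(1 - tan 87° tan 63°) = -√3/3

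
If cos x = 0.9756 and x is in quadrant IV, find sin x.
sin x = -0.2196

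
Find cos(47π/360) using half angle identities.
cos(47π/360) = √((1 + cos 47π/180)/2) = 0.9171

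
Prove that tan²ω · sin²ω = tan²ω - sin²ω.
RHS = sin²ω/cos²ω - sin²ω = sin²ω(1/cos²ω - 1) = sin²ω · (1 - cos²ω)/cos²ω = sin²ω · sin²ω/cos²ω = sin²ω · tan²ω = LHS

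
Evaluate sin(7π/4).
sin(7π/4) = -√2/2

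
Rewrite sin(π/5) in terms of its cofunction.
sin(π/5) = cos(π/2 - π/5) = cos(3π/10)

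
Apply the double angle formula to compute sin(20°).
sin(20°) = 2 sin 10° cos 10° = 0.342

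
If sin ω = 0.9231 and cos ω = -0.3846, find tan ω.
tan ω = sin ω / cos ω = -2.4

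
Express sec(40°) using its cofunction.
sec(40°) = csc(90° - 40°) = csc(50°)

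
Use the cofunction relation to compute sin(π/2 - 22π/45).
sin(π/2 - 22π/45) = cos(22π/45) = 0.0349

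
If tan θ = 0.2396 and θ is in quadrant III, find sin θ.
sin θ = -0.233 (using tan²θ + 1 = sec²θ)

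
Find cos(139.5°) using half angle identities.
cos(139.5°) = -√((1 + cos 279°)/2) = -0.7604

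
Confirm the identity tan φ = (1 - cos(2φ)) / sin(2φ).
RHS = 2sin²φ / (2 sin φ cos φ) = sin φ/cos φ = tan φ = LHS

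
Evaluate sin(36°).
sin(36°) = 0.5878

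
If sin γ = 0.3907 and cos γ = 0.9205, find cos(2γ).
cos(2γ) = cos²γ - sin²γ = 0.6947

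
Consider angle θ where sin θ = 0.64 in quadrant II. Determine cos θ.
cos θ = ±√(1 - sin²θ) = -0.7684 (negative in QII)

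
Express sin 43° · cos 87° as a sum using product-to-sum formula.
sin 43° cos 87° = (1/2)[sin(43°+87°) + sin(43°-87°)]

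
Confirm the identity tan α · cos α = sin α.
LHS = (sin α/cos α) · cos α = sin α = RHS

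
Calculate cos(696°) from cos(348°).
cos(696°) = 1 - 2sin²348° = 0.9135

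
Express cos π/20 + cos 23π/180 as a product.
cos π/20 + cos 23π/180 = 2 cos(4π/45) cos(-7π/180)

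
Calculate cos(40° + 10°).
cos(40° + 10°) = cos 40° cos 10° - sin 40° sin 10° = 0.6428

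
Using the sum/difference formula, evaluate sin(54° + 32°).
sin(54° + 32°) = sin 54° cos 32° + cos 54° sin 32° = 0.9976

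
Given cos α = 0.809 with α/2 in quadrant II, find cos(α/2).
cos(α/2) = ±√((1 + cos α)/2); negative since α/2 ∈ QII, so cos(α/2) = -0.9511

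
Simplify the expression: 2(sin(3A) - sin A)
2(sin(3A) - sin A) = 2(2 cos(2A) sin A) (using Sum-to-product)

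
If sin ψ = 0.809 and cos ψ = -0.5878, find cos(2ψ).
cos(2ψ) = cos²ψ - sin²ψ = -0.309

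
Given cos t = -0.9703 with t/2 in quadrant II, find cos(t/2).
cos(t/2) = ±√((1 + cos t)/2); negative since t/2 ∈ QII, so cos(t/2) = -0.1219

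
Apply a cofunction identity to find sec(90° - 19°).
sec(90° - 19°) = csc(19°) = 3.072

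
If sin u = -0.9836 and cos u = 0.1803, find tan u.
tan u = sin u / cos u = -5.455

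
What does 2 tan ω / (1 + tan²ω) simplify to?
2 tan ω / (1 + tan²ω) = sin(2ω) (using Double angle)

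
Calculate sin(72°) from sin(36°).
sin(72°) = 2 sin 36° cos 36° = 0.9511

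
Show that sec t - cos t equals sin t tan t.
LHS = 1/cos t - cos t = (1 - cos²t)/cos t = sin²t/cos t = sin t · (sin t/cos t) = sin t tan t = RHS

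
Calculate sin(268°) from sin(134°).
sin(268°) = 2 sin 134° cos 134° = -0.9994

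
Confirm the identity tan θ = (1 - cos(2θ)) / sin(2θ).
RHS = 2sin²θ / (2 sin θ cos θ) = sin θ/cos θ = tan θ = LHS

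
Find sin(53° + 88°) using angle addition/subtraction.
sin(53° + 88°) = sin 53° cos 88° + cos 53° sin 88° = 0.6293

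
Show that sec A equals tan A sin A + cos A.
RHS = sin²A/cos A + cos A = (sin²A + cos²A)/cos A = 1/cos A = sec A = LHS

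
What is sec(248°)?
sec(248°) = -2.669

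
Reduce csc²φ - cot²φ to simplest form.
csc²φ - cot²φ = 1 (using Pythagorean identity)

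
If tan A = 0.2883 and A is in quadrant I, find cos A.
cos A = 0.9609 (using tan²A + 1 = sec²A)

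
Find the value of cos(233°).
cos(233°) = -0.6018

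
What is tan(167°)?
tan(167°) = -0.2309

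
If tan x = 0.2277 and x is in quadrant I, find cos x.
cos x = 0.975 (using tan²x + 1 = sec²x)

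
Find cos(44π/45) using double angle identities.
cos(44π/45) = cos²22π/45 - sin²22π/45 = -0.9976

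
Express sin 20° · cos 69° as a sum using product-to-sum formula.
sin 20° cos 69° = (1/2)[sin(20°+69°) + sin(20°-69°)]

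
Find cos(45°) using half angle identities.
cos(45°) = √((1 + cos 90°)/2) = √2/2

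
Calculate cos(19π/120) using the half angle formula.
cos(19π/120) = √((1 + cos 19π/60)/2) = 0.8788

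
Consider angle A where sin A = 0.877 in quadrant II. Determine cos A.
cos A = ±√(1 - sin²A) = -0.4805 (negative in QII)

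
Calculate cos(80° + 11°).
cos(80° + 11°) = cos 80° cos 11° - sin 80° sin 11° = -0.01745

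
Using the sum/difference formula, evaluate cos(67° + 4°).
cos(67° + 4°) = cos 67° cos 4° - sin 67° sin 4° = 0.3256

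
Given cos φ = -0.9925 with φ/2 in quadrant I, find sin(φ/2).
sin(φ/2) = ±√((1 - cos φ)/2); positive since φ/2 ∈ QI, so sin(φ/2) = 0.9981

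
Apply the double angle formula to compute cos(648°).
cos(648°) = cos²324° - sin²324° = 0.309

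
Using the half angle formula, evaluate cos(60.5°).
cos(60.5°) = √((1 + cos 121°)/2) = 0.4924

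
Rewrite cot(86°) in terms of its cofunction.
cot(86°) = tan(90° - 86°) = tan(4°)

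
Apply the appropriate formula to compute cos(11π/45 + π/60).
cos(11π/45 + π/60) = cos 11π/45 cos π/60 - sin 11π/45 sin π/60 = 0.682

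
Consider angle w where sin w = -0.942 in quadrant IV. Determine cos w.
cos w = √(1 - sin²w) = 0.3356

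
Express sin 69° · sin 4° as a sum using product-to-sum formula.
sin 69° sin 4° = (1/2)[cos(69°-4°) - cos(69°+4°)]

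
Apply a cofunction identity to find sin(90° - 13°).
sin(90° - 13°) = cos(13°) = 0.9744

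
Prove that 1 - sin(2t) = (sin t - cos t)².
RHS = sin²t - 2 sin t cos t + cos²t = (sin²t + cos²t) - 2 sin t cos t = 1 - sin(2t) = LHS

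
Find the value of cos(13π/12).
cos(13π/12) = -(√6+√2)/4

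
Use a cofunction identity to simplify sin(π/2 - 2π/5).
sin(π/2 - 2π/5) = cos(2π/5)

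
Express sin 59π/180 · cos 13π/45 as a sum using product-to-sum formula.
sin 59π/180 cos 13π/45 = (1/2)[sin(59π/180+13π/45) + sin(59π/180-13π/45)]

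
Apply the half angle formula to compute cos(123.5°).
cos(123.5°) = -√((1 + cos 247°)/2) = -0.5519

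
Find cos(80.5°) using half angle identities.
cos(80.5°) = √((1 + cos 161°)/2) = 0.165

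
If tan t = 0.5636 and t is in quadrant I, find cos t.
cos t = 0.8712 (using tan²t + 1 = sec²t)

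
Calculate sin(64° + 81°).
sin(64° + 81°) = sin 64° cos 81° + cos 64° sin 81° = 0.5736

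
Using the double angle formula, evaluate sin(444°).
sin(444°) = 2 sin 222° cos 222° = 0.9945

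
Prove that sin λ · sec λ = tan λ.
LHS = sin λ · (1/cos λ) = sin λ/cos λ = tan λ = RHS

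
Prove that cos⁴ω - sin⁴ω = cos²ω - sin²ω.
LHS = (cos²ω - sin²ω)(cos²ω + sin²ω) = (cos²ω - sin²ω) · 1 = cos²ω - sin²ω = RHS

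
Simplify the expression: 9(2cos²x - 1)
9(2cos²x - 1) = 9(cos(2x)) (using Double angle)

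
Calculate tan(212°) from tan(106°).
tan(212°) = 2 tan 106° / (1 - tan²106°) = 0.6249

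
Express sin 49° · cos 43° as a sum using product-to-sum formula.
sin 49° cos 43° = (1/2)[sin(49°+43°) + sin(49°-43°)]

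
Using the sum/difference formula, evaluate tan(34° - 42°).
tan(34° - 42°) = (tan 34° - tan 42°)/(1 + tan 34° tan 42°) = -0.1405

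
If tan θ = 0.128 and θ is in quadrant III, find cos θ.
cos θ = -0.9919 (using tan²θ + 1 = sec²θ)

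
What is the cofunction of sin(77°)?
sin(77°) = cos(90° - 77°) = cos(13°)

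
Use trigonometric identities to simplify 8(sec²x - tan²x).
8(sec²x - tan²x) = 8 (using Pythagorean identity)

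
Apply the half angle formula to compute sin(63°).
sin(63°) = √((1 - cos 126°)/2) = 0.891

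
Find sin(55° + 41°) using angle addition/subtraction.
sin(55° + 41°) = sin 55° cos 41° + cos 55° sin 41° = 0.9945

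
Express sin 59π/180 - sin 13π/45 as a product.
sin 59π/180 - sin 13π/45 = 2 cos(37π/120) sin(7π/360)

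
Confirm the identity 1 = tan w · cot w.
RHS = (sin w/cos w) · (cos w/sin w) = 1 = LHS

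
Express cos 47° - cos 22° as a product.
cos 47° - cos 22° = -2 sin(34.5°) sin(12.5°)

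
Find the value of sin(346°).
sin(346°) = -0.2419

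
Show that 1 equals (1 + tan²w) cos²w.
RHS = sec²w · cos²w = (1/cos²w) · cos²w = 1 = LHS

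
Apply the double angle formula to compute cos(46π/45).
cos(46π/45) = cos²23π/45 - sin²23π/45 = -0.9976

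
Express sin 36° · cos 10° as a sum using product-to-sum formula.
sin 36° cos 10° = (1/2)[sin(36°+10°) + sin(36°-10°)]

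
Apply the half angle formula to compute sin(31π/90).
sin(31π/90) = √((1 - cos 31π/45)/2) = 0.8829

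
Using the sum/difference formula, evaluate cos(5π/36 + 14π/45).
cos(5π/36 + 14π/45) = cos 5π/36 cos 14π/45 - sin 5π/36 sin 14π/45 = 0.1564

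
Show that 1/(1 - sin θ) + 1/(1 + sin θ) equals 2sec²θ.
LHS = [(1 + sin θ) + (1 - sin θ)] / [(1 - sin θ)(1 + sin θ)] = 2/(1 - sin²θ) = 2/cos²θ = 2sec²θ = RHS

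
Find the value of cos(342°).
cos(342°) = 0.9511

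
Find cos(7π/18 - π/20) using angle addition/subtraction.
cos(7π/18 - π/20) = cos 7π/18 cos π/20 + sin 7π/18 sin π/20 = 0.4848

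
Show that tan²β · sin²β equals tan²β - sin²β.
RHS = sin²β/cos²β - sin²β = sin²β(1/cos²β - 1) = sin²β · (1 - cos²β)/cos²β = sin²β · sin²β/cos²β = sin²β · tan²β = LHS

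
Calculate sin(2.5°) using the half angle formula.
sin(2.5°) = √((1 - cos 5°)/2) = 0.04362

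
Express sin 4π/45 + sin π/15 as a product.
sin 4π/45 + sin π/15 = 2 sin(7π/90) cos(π/90)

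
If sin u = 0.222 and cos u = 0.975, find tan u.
tan u = sin u / cos u = 0.2277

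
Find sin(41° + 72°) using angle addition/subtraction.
sin(41° + 72°) = sin 41° cos 72° + cos 41° sin 72° = 0.9205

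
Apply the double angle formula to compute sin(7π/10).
sin(7π/10) = 2 sin 7π/20 cos 7π/20 = 0.809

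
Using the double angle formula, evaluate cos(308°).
cos(308°) = cos²154° - sin²154° = 0.6157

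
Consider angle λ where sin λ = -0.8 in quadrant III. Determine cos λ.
cos λ = ±√(1 - sin²λ) = -0.6 (negative in QIII)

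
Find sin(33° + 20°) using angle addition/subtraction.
sin(33° + 20°) = sin 33° cos 20° + cos 33° sin 20° = 0.7986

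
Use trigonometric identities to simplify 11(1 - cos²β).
11(1 - cos²β) = 11(sin²β) (using Pythagorean identity)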